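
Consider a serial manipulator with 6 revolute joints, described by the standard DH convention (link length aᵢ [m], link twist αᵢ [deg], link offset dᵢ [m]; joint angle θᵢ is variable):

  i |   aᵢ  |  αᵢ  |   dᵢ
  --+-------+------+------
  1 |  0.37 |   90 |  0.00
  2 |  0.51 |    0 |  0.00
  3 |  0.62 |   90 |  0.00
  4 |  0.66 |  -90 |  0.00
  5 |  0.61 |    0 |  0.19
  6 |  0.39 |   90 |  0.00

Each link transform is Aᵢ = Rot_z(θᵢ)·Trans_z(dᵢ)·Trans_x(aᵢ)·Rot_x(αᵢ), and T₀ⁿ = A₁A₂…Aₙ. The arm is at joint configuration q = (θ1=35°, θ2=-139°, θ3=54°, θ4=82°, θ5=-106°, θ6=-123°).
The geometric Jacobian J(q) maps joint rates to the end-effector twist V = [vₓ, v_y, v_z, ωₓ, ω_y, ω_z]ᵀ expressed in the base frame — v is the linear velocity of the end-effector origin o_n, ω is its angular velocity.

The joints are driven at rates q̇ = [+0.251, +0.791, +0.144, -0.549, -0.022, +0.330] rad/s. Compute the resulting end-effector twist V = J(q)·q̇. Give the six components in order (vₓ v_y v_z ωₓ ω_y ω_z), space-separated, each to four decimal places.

o_n = [-0.0681, -0.3653, -0.8230]
J₁: ẑ×o_n = [0.3653, -0.0681, 0.0000], ω = ẑ
J2: z=[0.5736, -0.8192, 0.0000] o=[0.3031, 0.2122, 0.0000] → [0.6741, 0.4720, -0.6353, 0.5736, -0.8192, 0.0000]
J3: z=[0.5736, -0.8192, 0.0000] o=[-0.0122, -0.0085, -0.3346] → [0.4001, 0.2801, -0.2504, 0.5736, -0.8192, 0.0000]
J4: z=[-0.8160, -0.5714, -0.0872] o=[0.0321, 0.0224, -0.9522] → [-0.1077, 0.1142, 0.2592, -0.8160, -0.5714, -0.0872]
J5: z=[0.0091, -0.1635, 0.9865] o=[0.4135, -0.5083, -1.0437] → [-0.1772, -0.4771, -0.0774, 0.0091, -0.1635, 0.9865]
J6: z=[0.0091, -0.1635, 0.9865] o=[-0.1604, -0.7392, -0.8841] → [-0.3789, 0.0905, 0.0185, 0.0091, -0.1635, 0.9865]
V = J·q̇ = [0.6205, 0.3743, -0.6731, 0.9871, -0.5026, 0.6027]

0.6205 0.3743 -0.6731 0.9871 -0.5026 0.6027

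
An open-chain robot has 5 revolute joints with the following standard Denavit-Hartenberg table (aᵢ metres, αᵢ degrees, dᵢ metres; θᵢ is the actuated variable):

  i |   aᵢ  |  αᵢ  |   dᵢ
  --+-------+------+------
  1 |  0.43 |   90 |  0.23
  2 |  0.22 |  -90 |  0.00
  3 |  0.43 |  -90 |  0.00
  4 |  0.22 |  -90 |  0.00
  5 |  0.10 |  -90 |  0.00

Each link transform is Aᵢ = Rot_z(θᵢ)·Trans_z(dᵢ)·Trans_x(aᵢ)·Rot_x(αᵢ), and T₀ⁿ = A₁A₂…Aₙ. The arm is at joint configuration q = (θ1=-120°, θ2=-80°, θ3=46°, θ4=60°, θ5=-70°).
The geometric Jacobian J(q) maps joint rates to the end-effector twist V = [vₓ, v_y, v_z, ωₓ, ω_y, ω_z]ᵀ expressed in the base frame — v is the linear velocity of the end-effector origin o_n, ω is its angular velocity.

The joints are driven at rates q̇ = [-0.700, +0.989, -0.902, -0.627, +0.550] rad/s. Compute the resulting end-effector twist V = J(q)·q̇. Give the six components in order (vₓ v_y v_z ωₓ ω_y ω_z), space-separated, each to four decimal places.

-0.8542 -0.6833 -0.6551 -0.9613 1.8693 -1.0227

o_n = [0.2502, -0.4988, -0.3394]
J₁: ẑ×o_n = [0.4988, 0.2502, -0.0000], ω = ẑ
J2: z=[-0.8660, 0.5000, 0.0000] o=[-0.2150, -0.3724, 0.2300] → [-0.2847, -0.4931, -0.1231, -0.8660, 0.5000, 0.0000]
J3: z=[-0.4924, -0.8529, 0.1736] o=[-0.2341, -0.4055, 0.0133] → [0.3171, -0.0896, 0.4589, -0.4924, -0.8529, 0.1736]
J4: z=[0.6640, -0.2392, 0.7084] o=[0.0078, -0.6051, -0.2808] → [-0.0613, 0.2106, 0.1285, 0.6640, -0.2392, 0.7084]
J5: z=[-0.2411, 0.8284, 0.5056] o=[0.1635, -0.4936, -0.3892] → [0.0438, 0.0558, -0.0705, -0.2411, 0.8284, 0.5056]
V = J·q̇ = [-0.8542, -0.6833, -0.6551, -0.9613, 1.8693, -1.0227]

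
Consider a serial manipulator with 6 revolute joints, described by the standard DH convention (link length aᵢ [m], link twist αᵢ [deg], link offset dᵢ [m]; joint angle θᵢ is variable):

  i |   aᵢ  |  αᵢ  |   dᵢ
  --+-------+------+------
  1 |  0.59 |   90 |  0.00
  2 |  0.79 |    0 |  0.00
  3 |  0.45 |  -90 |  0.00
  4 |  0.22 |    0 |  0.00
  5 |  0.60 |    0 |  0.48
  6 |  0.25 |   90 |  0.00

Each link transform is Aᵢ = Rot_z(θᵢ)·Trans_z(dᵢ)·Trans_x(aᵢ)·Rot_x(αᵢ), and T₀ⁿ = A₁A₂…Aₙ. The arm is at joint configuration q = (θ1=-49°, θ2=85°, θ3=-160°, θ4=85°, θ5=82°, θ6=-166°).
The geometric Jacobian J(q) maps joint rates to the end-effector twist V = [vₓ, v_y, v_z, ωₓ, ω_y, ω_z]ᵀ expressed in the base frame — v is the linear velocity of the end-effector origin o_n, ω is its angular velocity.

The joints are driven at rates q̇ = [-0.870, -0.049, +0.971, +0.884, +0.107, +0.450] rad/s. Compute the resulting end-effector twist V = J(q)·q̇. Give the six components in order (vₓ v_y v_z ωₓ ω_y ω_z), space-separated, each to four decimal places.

-0.7358 -0.9965 0.7786 0.2173 -1.6554 -0.4970

o_n = [1.0298, -0.6382, 0.7813]
J₁: ẑ×o_n = [0.6382, 1.0298, -0.0000], ω = ẑ
J2: z=[-0.7547, -0.6561, 0.0000] o=[0.3871, -0.4453, 0.0000] → [-0.5126, 0.5897, 0.5673, -0.7547, -0.6561, 0.0000]
J3: z=[-0.7547, -0.6561, 0.0000] o=[0.4322, -0.4972, 0.7870] → [0.0037, -0.0043, 0.4985, -0.7547, -0.6561, 0.0000]
J4: z=[0.6337, -0.7290, 0.2588] o=[0.5087, -0.5851, 0.3523] → [-0.2990, -0.1370, 0.3463, 0.6337, -0.7290, 0.2588]
J5: z=[0.6337, -0.7290, 0.2588] o=[0.6773, -0.4451, 0.3338] → [-0.2762, -0.1923, 0.1346, 0.6337, -0.7290, 0.2588]
J6: z=[0.6337, -0.7290, 0.2588] o=[0.9841, -0.5923, 1.0227] → [0.1879, 0.1648, 0.0042, 0.6337, -0.7290, 0.2588]
V = J·q̇ = [-0.7358, -0.9965, 0.7786, 0.2173, -1.6554, -0.4970]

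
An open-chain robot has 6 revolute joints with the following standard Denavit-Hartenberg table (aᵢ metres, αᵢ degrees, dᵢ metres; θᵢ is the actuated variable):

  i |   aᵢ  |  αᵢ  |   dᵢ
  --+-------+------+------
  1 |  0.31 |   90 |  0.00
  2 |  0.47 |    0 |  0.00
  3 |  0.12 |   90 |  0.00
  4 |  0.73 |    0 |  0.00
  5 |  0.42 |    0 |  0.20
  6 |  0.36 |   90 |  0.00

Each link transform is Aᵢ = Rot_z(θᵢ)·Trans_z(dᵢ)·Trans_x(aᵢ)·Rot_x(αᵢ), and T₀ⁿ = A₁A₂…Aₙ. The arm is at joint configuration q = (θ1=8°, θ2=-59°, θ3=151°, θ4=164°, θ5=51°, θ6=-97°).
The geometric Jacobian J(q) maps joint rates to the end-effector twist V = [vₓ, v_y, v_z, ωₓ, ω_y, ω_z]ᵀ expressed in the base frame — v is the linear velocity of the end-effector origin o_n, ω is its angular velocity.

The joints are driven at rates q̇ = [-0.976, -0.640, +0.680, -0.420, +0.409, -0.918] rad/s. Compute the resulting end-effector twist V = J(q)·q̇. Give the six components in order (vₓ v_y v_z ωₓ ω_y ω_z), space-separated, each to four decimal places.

o_n = [0.8212, -0.1655, -1.4900]
J₁: ẑ×o_n = [0.1655, 0.8212, -0.0000], ω = ẑ
J2: z=[0.1392, -0.9903, 0.0000] o=[0.3070, 0.0431, 0.0000] → [1.4755, 0.2074, 0.4802, 0.1392, -0.9903, 0.0000]
J3: z=[0.1392, -0.9903, 0.0000] o=[0.5467, 0.0768, -0.4029] → [1.0765, 0.1513, 0.2381, 0.1392, -0.9903, 0.0000]
J4: z=[0.9897, 0.1391, 0.0349] o=[0.5425, 0.0763, -0.2829] → [-0.1595, 1.2043, -0.2780, 0.9897, 0.1391, 0.0349]
J5: z=[0.9897, 0.1391, 0.0349] o=[0.5948, -0.1196, -0.9842] → [-0.0687, 0.5084, -0.0769, 0.9897, 0.1391, 0.0349]
J6: z=[0.9897, 0.1391, 0.0349] o=[0.7711, 0.1484, -1.3211] → [-0.0125, 0.1689, -0.3177, 0.9897, 0.1391, 0.0349]
V = J·q̇ = [-0.3234, -1.2842, 0.2315, -0.9138, -0.1688, -1.0084]

-0.3234 -1.2842 0.2315 -0.9138 -0.1688 -1.0084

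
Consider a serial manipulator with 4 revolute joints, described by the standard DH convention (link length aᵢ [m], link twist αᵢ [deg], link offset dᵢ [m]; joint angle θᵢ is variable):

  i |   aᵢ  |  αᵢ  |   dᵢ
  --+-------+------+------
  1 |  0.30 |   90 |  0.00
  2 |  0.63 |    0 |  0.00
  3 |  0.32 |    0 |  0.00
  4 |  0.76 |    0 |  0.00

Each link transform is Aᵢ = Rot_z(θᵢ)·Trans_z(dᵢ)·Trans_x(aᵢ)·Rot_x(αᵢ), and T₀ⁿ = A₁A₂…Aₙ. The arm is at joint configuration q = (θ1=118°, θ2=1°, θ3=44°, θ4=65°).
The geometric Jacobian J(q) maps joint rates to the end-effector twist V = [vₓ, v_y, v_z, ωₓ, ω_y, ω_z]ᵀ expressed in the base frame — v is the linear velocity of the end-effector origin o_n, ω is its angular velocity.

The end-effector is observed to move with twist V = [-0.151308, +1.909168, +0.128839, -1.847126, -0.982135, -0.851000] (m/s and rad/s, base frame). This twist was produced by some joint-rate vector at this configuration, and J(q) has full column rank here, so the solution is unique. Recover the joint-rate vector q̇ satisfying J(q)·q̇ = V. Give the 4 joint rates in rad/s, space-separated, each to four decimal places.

o_n = [-0.4208, 0.7913, 0.9514]
J₁: ẑ×o_n = [-0.7913, -0.4208, 0.0000], ω = ẑ
J2: z=[0.8829, 0.4695, 0.0000] o=[-0.1408, 0.2649, 0.0000] → [0.4467, -0.8401, 0.5962, 0.8829, 0.4695, 0.0000]
J3: z=[0.8829, 0.4695, 0.0000] o=[-0.4366, 0.8211, 0.0110] → [0.4415, -0.8304, -0.0337, 0.8829, 0.4695, 0.0000]
J4: z=[0.8829, 0.4695, 0.0000] o=[-0.5428, 1.0208, 0.2373] → [0.3353, -0.6306, -0.2599, 0.8829, 0.4695, 0.0000]
q̇ = J⁺·V = [-0.8510, -0.2460, -0.9030, -0.9430]

-0.8510 -0.2460 -0.9030 -0.9430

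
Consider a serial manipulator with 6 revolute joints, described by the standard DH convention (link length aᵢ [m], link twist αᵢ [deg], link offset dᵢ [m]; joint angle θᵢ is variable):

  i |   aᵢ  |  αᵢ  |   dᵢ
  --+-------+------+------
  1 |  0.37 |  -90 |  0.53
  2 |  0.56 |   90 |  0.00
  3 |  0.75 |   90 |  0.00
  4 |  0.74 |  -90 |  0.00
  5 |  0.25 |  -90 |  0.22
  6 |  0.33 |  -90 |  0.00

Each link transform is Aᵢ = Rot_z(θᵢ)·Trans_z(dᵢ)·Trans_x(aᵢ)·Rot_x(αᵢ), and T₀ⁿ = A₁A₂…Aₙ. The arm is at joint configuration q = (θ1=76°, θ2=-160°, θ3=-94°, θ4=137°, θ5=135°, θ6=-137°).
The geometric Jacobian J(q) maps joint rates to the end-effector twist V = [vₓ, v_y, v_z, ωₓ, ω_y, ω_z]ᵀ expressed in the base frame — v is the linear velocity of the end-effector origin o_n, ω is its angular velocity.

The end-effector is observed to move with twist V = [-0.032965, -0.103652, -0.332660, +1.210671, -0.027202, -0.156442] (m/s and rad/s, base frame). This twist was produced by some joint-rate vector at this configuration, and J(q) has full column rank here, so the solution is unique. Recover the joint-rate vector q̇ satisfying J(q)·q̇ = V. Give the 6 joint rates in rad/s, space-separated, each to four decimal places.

o_n = [-0.1420, -0.1993, 0.5613]
J₁: ẑ×o_n = [0.1993, -0.1420, 0.0000], ω = ẑ
J2: z=[-0.9703, 0.2419, 0.0000] o=[0.0895, 0.3590, 0.5300] → [0.0076, 0.0304, 0.5977, -0.9703, 0.2419, 0.0000]
J3: z=[-0.0827, -0.3319, -0.9397] o=[-0.0378, -0.1516, 0.7215] → [0.0083, 0.0847, -0.0306, -0.0827, -0.3319, -0.9397]
J4: z=[0.1591, 0.9264, -0.3412] o=[0.7000, -0.2849, 0.7036] → [-0.1026, 0.3100, 0.7938, 0.1591, 0.9264, -0.3412]
J5: z=[-0.6104, 0.3639, 0.7035] o=[0.1259, -0.3562, 0.2423] → [0.0057, 0.0063, 0.0017, -0.6104, 0.3639, 0.7035]
J6: z=[0.6612, 0.7232, 0.1996] o=[0.1006, -0.4229, 0.5676] → [-0.0492, -0.0443, 0.3233, 0.6612, 0.7232, 0.1996]
q̇ = J⁺·V = [-0.0860, -0.6120, 0.0070, -0.2170, -0.3770, 0.6380]

-0.0860 -0.6120 0.0070 -0.2170 -0.3770 0.6380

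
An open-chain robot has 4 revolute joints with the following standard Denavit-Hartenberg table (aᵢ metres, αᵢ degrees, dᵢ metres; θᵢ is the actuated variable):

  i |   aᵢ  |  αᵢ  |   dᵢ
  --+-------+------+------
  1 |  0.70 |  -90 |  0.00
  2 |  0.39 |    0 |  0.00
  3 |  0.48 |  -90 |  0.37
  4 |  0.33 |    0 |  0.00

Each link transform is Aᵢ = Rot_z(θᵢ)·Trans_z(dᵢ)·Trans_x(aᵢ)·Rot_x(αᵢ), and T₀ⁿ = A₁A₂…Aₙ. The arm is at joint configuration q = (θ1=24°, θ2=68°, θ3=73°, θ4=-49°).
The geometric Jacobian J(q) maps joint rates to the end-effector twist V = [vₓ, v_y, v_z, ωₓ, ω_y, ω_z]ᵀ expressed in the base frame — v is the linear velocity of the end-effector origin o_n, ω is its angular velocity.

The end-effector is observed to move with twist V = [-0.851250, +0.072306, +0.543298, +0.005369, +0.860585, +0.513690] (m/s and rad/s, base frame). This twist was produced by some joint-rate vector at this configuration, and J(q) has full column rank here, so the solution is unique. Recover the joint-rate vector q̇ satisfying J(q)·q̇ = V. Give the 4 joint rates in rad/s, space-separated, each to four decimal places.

o_n = [0.0267, 0.6895, -0.7999]
J₁: ẑ×o_n = [-0.6895, 0.0267, 0.0000], ω = ẑ
J2: z=[-0.4067, 0.9135, 0.0000] o=[0.6395, 0.2847, 0.0000] → [-0.7308, -0.3254, 0.3952, -0.4067, 0.9135, 0.0000]
J3: z=[-0.4067, 0.9135, 0.0000] o=[0.7729, 0.3441, -0.3616] → [-0.4004, -0.1783, 0.5413, -0.4067, 0.9135, 0.0000]
J4: z=[-0.5749, -0.2560, 0.7771] o=[0.2817, 0.5304, -0.6637] → [-0.0888, -0.2765, -0.1567, -0.5749, -0.2560, 0.7771]
q̇ = J⁺·V = [0.9520, -0.2090, 0.9930, -0.5640]

0.9520 -0.2090 0.9930 -0.5640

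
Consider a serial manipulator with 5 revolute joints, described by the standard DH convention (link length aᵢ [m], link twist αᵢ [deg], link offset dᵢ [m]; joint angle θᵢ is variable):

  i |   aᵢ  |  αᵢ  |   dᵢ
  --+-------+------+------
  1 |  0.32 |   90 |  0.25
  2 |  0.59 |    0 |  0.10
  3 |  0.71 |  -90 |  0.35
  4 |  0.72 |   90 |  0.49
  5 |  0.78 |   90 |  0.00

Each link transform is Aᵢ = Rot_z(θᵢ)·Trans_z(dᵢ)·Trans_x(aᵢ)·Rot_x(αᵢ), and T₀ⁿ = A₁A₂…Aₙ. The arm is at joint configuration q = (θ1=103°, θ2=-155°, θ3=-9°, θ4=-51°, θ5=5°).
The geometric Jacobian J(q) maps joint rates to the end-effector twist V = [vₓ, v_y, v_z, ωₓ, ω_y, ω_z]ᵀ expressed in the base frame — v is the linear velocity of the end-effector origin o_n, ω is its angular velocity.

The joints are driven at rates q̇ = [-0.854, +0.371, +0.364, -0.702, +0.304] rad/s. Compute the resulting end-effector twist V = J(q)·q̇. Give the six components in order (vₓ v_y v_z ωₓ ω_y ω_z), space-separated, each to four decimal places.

-0.8123 0.1268 -1.2510 0.8950 0.2411 -0.1141

o_n = [1.9430, -1.2438, -0.9911]
J₁: ẑ×o_n = [1.2438, 1.9430, -0.0000], ω = ẑ
J2: z=[0.9744, 0.2250, 0.0000] o=[-0.0720, 0.3118, 0.2500] → [-0.2792, 1.2093, -1.9690, 0.9744, 0.2250, 0.0000]
J3: z=[0.9744, 0.2250, 0.0000] o=[0.1457, -0.1867, 0.0007] → [-0.2231, 0.9663, -1.4343, 0.9744, 0.2250, 0.0000]
J4: z=[-0.0620, 0.2686, -0.9613] o=[0.6403, -0.7730, -0.1950] → [-0.6664, -1.3016, -0.3207, -0.0620, 0.2686, -0.9613]
J5: z=[0.4451, 0.8695, 0.2142] o=[1.2531, -0.9399, -0.7910] → [-0.1089, 0.2369, -0.7351, 0.4451, 0.8695, 0.2142]
V = J·q̇ = [-0.8123, 0.1268, -1.2510, 0.8950, 0.2411, -0.1141]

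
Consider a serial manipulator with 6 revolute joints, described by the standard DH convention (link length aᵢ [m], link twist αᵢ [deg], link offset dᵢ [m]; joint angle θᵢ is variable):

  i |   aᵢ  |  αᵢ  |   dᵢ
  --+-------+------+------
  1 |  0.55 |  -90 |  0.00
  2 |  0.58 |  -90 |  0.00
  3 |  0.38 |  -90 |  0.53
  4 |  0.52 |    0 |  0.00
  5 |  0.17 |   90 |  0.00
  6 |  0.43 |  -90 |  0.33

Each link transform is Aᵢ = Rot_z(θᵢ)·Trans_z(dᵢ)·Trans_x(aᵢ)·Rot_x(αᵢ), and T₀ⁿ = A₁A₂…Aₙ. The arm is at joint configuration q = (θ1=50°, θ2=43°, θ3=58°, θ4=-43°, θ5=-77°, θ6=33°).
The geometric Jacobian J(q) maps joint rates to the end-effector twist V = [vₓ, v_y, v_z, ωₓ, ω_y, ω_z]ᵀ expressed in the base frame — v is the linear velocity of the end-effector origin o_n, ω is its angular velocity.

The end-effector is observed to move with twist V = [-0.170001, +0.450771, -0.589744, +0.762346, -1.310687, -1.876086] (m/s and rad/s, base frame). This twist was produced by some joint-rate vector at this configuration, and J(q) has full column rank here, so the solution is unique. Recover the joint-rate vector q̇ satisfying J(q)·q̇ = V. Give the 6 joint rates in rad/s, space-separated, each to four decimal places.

o_n = [0.2990, -0.1128, -1.1981]
J₁: ẑ×o_n = [0.1128, 0.2990, -0.0000], ω = ẑ
J2: z=[-0.7660, 0.6428, 0.0000] o=[0.3535, 0.4213, 0.0000] → [-0.7701, -0.9178, 0.4442, -0.7660, 0.6428, 0.0000]
J3: z=[-0.4384, -0.5224, -0.7314] o=[0.6262, 0.7463, -0.3956] → [-0.2090, -0.1125, 0.2056, -0.4384, -0.5224, -0.7314]
J4: z=[0.0073, -0.8157, 0.5784] o=[0.7354, 0.3750, -0.9205] → [0.5086, -0.2504, -0.3595, 0.0073, -0.8157, 0.5784]
J5: z=[0.0073, -0.8157, 0.5784] o=[0.9217, 0.0954, -1.3173] → [0.0231, -0.3610, -0.5095, 0.0073, -0.8157, 0.5784]
J6: z=[-0.5592, 0.4762, 0.6787] o=[0.7808, 0.0396, -1.3943] → [0.1968, -0.2173, 0.3146, -0.5592, 0.4762, 0.6787]
q̇ = J⁺·V = [-0.7700, -0.7020, 0.6890, -0.6100, 0.6730, -0.9410]

-0.7700 -0.7020 0.6890 -0.6100 0.6730 -0.9410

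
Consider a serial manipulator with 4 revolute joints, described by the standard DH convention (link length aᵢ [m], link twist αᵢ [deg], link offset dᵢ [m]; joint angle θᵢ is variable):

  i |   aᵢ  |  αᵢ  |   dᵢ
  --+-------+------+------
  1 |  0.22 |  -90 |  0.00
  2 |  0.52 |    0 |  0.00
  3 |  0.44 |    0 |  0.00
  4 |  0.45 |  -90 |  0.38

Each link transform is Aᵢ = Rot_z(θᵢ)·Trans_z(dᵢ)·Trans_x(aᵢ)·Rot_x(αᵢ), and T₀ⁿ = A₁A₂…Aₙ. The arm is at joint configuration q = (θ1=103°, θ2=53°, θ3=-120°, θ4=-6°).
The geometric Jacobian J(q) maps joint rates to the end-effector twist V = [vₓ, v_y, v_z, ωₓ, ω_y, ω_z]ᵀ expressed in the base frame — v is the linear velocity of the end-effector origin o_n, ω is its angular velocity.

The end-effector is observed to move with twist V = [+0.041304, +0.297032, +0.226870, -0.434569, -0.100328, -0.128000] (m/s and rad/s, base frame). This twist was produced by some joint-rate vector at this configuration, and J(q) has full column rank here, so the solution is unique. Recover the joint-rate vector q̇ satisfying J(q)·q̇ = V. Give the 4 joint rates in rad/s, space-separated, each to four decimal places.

-0.1280 -0.6180 0.0820 0.9820

o_n = [-0.5584, 0.7295, 0.4201]
J₁: ẑ×o_n = [-0.7295, -0.5584, 0.0000], ω = ẑ
J2: z=[-0.9744, -0.2250, 0.0000] o=[-0.0495, 0.2144, 0.0000] → [-0.0945, 0.4093, -0.6164, -0.9744, -0.2250, 0.0000]
J3: z=[-0.9744, -0.2250, 0.0000] o=[-0.1199, 0.5193, -0.4153] → [-0.1879, 0.8139, -0.3035, -0.9744, -0.2250, 0.0000]
J4: z=[-0.9744, -0.2250, 0.0000] o=[-0.1586, 0.6868, -0.0103] → [-0.0968, 0.4193, -0.1316, -0.9744, -0.2250, 0.0000]
q̇ = J⁺·V = [-0.1280, -0.6180, 0.0820, 0.9820]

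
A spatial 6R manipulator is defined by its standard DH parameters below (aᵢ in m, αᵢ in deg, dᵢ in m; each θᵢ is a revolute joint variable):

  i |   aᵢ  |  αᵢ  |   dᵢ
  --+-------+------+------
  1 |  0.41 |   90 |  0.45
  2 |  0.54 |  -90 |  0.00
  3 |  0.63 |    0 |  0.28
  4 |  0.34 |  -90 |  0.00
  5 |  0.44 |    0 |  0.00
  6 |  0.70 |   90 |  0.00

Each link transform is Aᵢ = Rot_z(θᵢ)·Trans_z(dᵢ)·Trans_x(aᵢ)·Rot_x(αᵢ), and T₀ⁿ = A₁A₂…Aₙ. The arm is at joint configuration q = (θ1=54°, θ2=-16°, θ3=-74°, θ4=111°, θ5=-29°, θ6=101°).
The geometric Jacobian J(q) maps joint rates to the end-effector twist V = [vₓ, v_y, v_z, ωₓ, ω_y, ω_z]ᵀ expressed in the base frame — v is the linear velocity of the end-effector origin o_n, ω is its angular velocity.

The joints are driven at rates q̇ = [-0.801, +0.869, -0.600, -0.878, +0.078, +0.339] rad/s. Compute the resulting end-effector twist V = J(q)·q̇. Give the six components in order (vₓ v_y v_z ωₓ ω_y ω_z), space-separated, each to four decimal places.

o_n = [1.0727, 1.4097, -0.1196]
J₁: ẑ×o_n = [-1.4097, 1.0727, 0.0000], ω = ẑ
J2: z=[0.8090, -0.5878, 0.0000] o=[0.2410, 0.3317, 0.4500] → [0.3348, 0.4608, 1.3610, 0.8090, -0.5878, 0.0000]
J3: z=[0.1620, 0.2230, 0.9613] o=[0.5461, 0.7516, 0.3012] → [-0.7264, 0.5744, -0.0108, 0.1620, 0.2230, 0.9613]
J4: z=[0.1620, 0.2230, 0.9613] o=[1.1795, 0.5932, 0.5224] → [-0.9281, 0.0013, 0.1561, 0.1620, 0.2230, 0.9613]
J5: z=[-0.9861, 0.0014, 0.1659] o=[1.1674, 0.9246, 0.4476] → [-0.0813, -0.5751, -0.4783, -0.9861, 0.0014, 0.1659]
J6: z=[-0.9861, 0.0014, 0.1659] o=[1.1882, 1.3473, 0.5679] → [-0.0113, -0.6972, -0.0614, -0.9861, 0.0014, 0.1659]
V = J·q̇ = [2.6607, -1.0857, 0.9940, 0.0524, -0.8398, -2.1526]

2.6607 -1.0857 0.9940 0.0524 -0.8398 -2.1526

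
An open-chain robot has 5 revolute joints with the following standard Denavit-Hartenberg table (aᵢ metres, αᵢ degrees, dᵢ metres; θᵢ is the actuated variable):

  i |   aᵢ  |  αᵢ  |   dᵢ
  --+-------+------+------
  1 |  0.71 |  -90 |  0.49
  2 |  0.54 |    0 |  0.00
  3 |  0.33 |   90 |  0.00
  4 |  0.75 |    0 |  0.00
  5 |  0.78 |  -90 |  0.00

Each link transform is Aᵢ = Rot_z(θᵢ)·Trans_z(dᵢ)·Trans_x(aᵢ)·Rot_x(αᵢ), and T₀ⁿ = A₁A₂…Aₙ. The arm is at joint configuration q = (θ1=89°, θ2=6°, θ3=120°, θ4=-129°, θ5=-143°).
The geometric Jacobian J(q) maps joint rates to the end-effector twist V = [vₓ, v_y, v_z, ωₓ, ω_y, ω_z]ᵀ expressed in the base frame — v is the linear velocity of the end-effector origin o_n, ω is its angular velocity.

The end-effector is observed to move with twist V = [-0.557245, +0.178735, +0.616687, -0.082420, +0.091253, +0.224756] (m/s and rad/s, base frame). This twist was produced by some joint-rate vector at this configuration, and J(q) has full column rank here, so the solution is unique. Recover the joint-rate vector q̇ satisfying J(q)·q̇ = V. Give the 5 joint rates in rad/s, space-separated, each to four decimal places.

0.2900 -0.7010 0.7850 -0.3730 0.4840

o_n = [-0.1737, 1.3177, 0.5264]
J₁: ẑ×o_n = [-1.3177, -0.1737, 0.0000], ω = ẑ
J2: z=[-0.9998, 0.0175, 0.0000] o=[0.0124, 0.7099, 0.4900] → [0.0006, 0.0364, -0.6045, -0.9998, 0.0175, 0.0000]
J3: z=[-0.9998, 0.0175, 0.0000] o=[0.0218, 1.2469, 0.4336] → [0.0016, 0.0928, -0.0675, -0.9998, 0.0175, 0.0000]
J4: z=[0.0141, 0.8089, -0.5878] o=[0.0184, 1.0529, 0.1666] → [0.4467, 0.1078, 0.1591, 0.0141, 0.8089, -0.5878]
J5: z=[0.0141, 0.8089, -0.5878] o=[0.6060, 1.3201, 0.5484] → [-0.0192, 0.4586, 0.6306, 0.0141, 0.8089, -0.5878]
q̇ = J⁺·V = [0.2900, -0.7010, 0.7850, -0.3730, 0.4840]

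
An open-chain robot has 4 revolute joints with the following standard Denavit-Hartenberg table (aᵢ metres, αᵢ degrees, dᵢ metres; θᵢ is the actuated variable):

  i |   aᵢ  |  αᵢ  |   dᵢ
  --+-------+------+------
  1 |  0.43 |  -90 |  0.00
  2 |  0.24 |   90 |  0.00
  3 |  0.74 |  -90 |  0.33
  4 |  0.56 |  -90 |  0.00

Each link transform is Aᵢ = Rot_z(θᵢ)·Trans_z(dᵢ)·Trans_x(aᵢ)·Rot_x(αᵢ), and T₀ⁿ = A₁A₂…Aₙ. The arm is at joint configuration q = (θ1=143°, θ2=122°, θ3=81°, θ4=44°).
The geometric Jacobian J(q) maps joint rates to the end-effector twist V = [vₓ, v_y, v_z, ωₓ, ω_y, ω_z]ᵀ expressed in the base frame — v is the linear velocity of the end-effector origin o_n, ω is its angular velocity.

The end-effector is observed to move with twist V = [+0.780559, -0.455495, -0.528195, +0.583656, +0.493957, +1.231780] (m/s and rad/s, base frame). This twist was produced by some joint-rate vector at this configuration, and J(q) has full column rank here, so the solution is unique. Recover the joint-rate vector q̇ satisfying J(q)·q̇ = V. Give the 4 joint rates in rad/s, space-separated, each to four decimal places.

0.7000 -0.8030 -0.4250 0.3660

o_n = [-0.8055, -0.8064, -0.3239]
J₁: ẑ×o_n = [0.8064, -0.8055, 0.0000], ω = ẑ
J2: z=[-0.6018, -0.7986, 0.0000] o=[-0.3434, 0.2588, 0.0000] → [0.2587, -0.1949, 0.2720, -0.6018, -0.7986, 0.0000]
J3: z=[-0.6773, 0.5104, -0.5299] o=[-0.2418, 0.1822, -0.2035] → [-0.5853, 0.2172, 0.9572, -0.6773, 0.5104, -0.5299]
J4: z=[-0.5121, 0.1901, 0.8376] o=[-0.8562, -0.2700, -0.4766] → [0.4783, 0.1207, 0.2651, -0.5121, 0.1901, 0.8376]
q̇ = J⁺·V = [0.7000, -0.8030, -0.4250, 0.3660]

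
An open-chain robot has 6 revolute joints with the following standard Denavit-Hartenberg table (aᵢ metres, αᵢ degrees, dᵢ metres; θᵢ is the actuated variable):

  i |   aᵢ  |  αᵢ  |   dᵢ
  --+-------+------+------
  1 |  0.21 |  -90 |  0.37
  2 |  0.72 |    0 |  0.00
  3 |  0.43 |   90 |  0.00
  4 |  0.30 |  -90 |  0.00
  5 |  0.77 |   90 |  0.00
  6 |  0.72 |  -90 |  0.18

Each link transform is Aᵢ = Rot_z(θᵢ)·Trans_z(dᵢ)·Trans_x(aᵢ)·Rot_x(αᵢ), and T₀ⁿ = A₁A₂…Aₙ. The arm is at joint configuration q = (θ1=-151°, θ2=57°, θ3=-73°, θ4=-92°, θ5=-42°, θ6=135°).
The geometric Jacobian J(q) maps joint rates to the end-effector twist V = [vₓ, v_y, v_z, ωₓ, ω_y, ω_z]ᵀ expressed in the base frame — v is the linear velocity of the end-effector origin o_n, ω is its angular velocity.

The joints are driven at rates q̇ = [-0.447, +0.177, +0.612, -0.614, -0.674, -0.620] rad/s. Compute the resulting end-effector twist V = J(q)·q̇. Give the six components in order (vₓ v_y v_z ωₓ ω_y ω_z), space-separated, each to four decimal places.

o_n = [-1.4202, -0.3402, 0.3177]
J₁: ẑ×o_n = [0.3402, -1.4202, 0.0000], ω = ẑ
J2: z=[0.4848, -0.8746, 0.0000] o=[-0.1837, -0.1018, 0.3700] → [0.0457, 0.0253, -1.1971, 0.4848, -0.8746, 0.0000]
J3: z=[0.4848, -0.8746, 0.0000] o=[-0.5266, -0.2919, -0.2338] → [-0.4824, -0.2674, -0.8049, 0.4848, -0.8746, 0.0000]
J4: z=[0.2411, 0.1336, 0.9613] o=[-0.8882, -0.4923, -0.1153] → [-0.0883, -0.6158, 0.1078, 0.2411, 0.1336, 0.9613]
J5: z=[-0.8571, -0.4352, 0.2755] o=[-1.0247, -0.2252, -0.1182] → [-0.1580, 0.2647, -0.0736, -0.8571, -0.4352, 0.2755]
J6: z=[0.4837, -0.4965, 0.7208] o=[-1.1610, 0.3531, 0.3716] → [0.5265, -0.1608, -0.4641, 0.4837, -0.4965, 0.7208]
V = J·q̇ = [-0.6049, 0.7751, -0.4334, 0.5123, -0.1710, -1.6698]

-0.6049 0.7751 -0.4334 0.5123 -0.1710 -1.6698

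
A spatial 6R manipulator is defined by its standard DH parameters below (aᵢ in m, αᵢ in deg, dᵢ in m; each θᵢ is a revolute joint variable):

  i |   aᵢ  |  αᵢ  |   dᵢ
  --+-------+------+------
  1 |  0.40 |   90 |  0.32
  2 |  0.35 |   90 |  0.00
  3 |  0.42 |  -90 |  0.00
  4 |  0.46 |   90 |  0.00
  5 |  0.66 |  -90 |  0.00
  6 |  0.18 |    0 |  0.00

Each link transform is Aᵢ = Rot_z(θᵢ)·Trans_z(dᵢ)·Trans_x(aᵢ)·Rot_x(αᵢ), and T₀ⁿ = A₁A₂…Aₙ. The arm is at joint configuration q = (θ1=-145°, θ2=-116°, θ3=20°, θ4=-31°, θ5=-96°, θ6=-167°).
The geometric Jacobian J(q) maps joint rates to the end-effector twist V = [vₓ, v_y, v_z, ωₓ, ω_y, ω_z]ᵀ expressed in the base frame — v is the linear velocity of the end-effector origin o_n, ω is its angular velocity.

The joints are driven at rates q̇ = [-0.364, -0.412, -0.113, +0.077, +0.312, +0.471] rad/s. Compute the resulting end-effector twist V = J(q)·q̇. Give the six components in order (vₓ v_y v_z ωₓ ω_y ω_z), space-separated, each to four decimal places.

0.5250 0.0931 0.2864 0.5433 0.0099 -0.3854

o_n = [0.4037, 0.0430, -0.6686]
J₁: ẑ×o_n = [-0.0430, 0.4037, 0.0000], ω = ẑ
J2: z=[-0.5736, 0.8192, 0.0000] o=[-0.3277, -0.2294, 0.3200] → [-0.8098, -0.5670, -0.7553, -0.5736, 0.8192, 0.0000]
J3: z=[0.7362, 0.5155, 0.4384] o=[-0.2020, -0.1414, 0.0054] → [-0.4283, 0.7617, -0.1765, 0.7362, 0.5155, 0.4384]
J4: z=[-0.6618, 0.6838, 0.3074] o=[-0.1426, 0.0755, -0.3493] → [-0.2083, -0.0433, -0.3520, -0.6618, 0.6838, 0.3074]
J5: z=[0.5583, 0.1759, 0.8108] o=[0.0875, 0.4012, -0.5785] → [0.2746, 0.3067, -0.2557, 0.5583, 0.1759, 0.8108]
J6: z=[0.5667, 0.6328, -0.5276] o=[0.4874, -0.0964, -0.7459] → [0.1225, 0.0003, 0.1319, 0.5667, 0.6328, -0.5276]
V = J·q̇ = [0.5250, 0.0931, 0.2864, 0.5433, 0.0099, -0.3854]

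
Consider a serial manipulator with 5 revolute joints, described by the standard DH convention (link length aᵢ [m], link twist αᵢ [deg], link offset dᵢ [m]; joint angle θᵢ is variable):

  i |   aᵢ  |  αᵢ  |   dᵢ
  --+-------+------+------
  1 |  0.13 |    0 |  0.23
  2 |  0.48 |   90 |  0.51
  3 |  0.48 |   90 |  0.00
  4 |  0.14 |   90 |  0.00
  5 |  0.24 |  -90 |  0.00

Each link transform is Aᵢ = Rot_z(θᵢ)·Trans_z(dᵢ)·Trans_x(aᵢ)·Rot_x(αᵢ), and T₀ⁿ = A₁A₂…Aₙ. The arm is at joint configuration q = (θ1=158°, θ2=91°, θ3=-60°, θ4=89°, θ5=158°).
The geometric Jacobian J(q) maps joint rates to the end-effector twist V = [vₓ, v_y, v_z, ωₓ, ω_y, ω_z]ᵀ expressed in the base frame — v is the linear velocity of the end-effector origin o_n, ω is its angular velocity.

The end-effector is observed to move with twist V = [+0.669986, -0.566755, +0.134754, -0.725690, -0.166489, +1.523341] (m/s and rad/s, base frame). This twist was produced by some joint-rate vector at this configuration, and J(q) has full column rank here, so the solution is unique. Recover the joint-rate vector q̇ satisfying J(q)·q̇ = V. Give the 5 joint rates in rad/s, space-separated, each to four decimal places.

o_n = [-0.2734, -0.5797, 0.2806]
J₁: ẑ×o_n = [0.5797, -0.2734, 0.0000], ω = ẑ
J2: z=[0.0000, 0.0000, 1.0000] o=[-0.1205, 0.0487, 0.2300] → [0.6284, -0.1528, 0.0000, 0.0000, 0.0000, 1.0000]
J3: z=[-0.9336, 0.3584, 0.0000] o=[-0.2926, -0.3994, 0.7400] → [-0.1646, -0.4289, 0.1614, -0.9336, 0.3584, 0.0000]
J4: z=[0.3104, 0.8085, -0.5000] o=[-0.3786, -0.6235, 0.3243] → [-0.0134, -0.0390, -0.0715, 0.3104, 0.8085, -0.5000]
J5: z=[-0.1629, -0.4730, -0.8659] o=[-0.5097, -0.5745, 0.3222] → [0.0151, -0.2114, 0.1126, -0.1629, -0.4730, -0.8659]
q̇ = J⁺·V = [0.9970, 0.2980, 0.6180, -0.4740, 0.0100]

0.9970 0.2980 0.6180 -0.4740 0.0100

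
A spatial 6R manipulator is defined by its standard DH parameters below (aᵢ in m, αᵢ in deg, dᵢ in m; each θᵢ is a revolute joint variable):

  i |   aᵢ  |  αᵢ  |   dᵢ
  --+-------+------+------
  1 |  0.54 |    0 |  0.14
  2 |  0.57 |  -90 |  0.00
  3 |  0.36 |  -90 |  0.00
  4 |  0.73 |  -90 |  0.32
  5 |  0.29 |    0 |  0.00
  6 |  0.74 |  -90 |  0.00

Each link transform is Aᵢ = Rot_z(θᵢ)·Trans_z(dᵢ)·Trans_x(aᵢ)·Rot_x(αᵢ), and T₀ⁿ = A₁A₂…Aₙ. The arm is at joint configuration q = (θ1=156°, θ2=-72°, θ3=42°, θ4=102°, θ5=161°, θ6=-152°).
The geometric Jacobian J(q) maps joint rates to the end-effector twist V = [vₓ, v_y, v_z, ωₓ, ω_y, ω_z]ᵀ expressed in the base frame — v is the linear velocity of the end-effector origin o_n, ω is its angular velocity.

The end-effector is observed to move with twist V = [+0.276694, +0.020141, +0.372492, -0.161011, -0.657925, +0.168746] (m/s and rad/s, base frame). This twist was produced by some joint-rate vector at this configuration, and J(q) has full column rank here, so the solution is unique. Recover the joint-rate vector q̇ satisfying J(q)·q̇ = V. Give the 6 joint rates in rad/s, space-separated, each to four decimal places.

-0.3070 -0.2860 -0.1230 -0.1170 0.3750 0.6560

o_n = [0.7218, 0.6758, -0.0174]
J₁: ẑ×o_n = [-0.6758, 0.7218, 0.0000], ω = ẑ
J2: z=[0.0000, 0.0000, 1.0000] o=[-0.4933, 0.2196, 0.1400] → [-0.4562, 1.2151, 0.0000, 0.0000, 0.0000, 1.0000]
J3: z=[-0.9945, 0.1045, 0.0000] o=[-0.4337, 0.7865, 0.1400] → [-0.0165, -0.1565, -0.0107, -0.9945, 0.1045, 0.0000]
J4: z=[-0.0699, -0.6655, -0.7431] o=[-0.4058, 1.0526, -0.1009] → [-0.3355, -0.8321, 0.7767, -0.0699, -0.6655, -0.7431]
J5: z=[-0.2828, -0.7012, 0.6545] o=[0.2702, 0.6528, -0.2371] → [-0.1691, 0.3577, 0.3101, -0.2828, -0.7012, 0.6545]
J6: z=[-0.2828, -0.7012, 0.6545] o=[0.0145, 0.7858, -0.2051] → [-0.0596, 0.5160, 0.5271, -0.2828, -0.7012, 0.6545]
q̇ = J⁺·V = [-0.3070, -0.2860, -0.1230, -0.1170, 0.3750, 0.6560]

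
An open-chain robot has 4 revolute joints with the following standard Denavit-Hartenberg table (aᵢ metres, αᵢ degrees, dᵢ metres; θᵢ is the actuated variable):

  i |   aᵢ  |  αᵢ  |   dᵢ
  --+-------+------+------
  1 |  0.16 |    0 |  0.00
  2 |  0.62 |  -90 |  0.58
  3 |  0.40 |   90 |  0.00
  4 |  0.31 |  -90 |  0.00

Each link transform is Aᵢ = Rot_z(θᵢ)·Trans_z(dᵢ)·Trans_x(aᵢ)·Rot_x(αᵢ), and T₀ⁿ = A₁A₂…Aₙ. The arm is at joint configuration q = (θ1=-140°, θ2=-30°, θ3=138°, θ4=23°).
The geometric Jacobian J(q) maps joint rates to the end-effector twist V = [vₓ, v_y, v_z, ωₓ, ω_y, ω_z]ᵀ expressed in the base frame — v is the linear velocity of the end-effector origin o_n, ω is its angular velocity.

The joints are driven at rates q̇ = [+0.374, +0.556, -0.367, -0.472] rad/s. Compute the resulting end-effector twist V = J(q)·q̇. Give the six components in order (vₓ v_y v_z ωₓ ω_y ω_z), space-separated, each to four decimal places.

0.0200 -0.0169 -0.2252 0.2473 0.4163 1.2808

o_n = [-0.2105, -0.2414, 0.1214]
J₁: ẑ×o_n = [0.2414, -0.2105, 0.0000], ω = ẑ
J2: z=[0.0000, 0.0000, 1.0000] o=[-0.1226, -0.1028, 0.0000] → [0.1385, -0.0880, 0.0000, 0.0000, 0.0000, 1.0000]
J3: z=[0.1736, -0.9848, 0.0000] o=[-0.7331, -0.2105, 0.5800] → [0.4516, 0.0796, 0.5093, 0.1736, -0.9848, 0.0000]
J4: z=[-0.6590, -0.1162, -0.7431] o=[-0.4404, -0.1589, 0.3123] → [-0.0391, -0.2967, 0.0810, -0.6590, -0.1162, -0.7431]
V = J·q̇ = [0.0200, -0.0169, -0.2252, 0.2473, 0.4163, 1.2808]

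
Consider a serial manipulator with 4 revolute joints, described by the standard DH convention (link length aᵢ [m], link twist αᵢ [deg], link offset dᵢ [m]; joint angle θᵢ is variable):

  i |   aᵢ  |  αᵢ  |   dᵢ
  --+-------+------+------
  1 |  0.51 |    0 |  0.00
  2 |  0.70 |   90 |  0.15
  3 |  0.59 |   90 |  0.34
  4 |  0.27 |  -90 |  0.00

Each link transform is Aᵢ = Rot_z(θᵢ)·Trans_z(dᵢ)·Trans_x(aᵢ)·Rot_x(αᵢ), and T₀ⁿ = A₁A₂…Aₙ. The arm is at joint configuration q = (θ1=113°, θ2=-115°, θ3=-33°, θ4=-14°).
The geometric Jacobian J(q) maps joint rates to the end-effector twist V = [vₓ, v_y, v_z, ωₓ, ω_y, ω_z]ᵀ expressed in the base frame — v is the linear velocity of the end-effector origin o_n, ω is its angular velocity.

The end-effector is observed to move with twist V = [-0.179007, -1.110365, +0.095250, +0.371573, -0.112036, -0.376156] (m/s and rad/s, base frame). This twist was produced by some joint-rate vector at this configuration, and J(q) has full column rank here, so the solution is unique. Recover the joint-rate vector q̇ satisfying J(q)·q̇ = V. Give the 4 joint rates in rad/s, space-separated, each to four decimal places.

o_n = [1.2048, 0.1456, -0.3140]
J₁: ẑ×o_n = [-0.1456, 1.2048, 0.0000], ω = ẑ
J2: z=[0.0000, 0.0000, 1.0000] o=[-0.1993, 0.4695, 0.0000] → [0.3239, 1.4041, -0.0000, 0.0000, 0.0000, 1.0000]
J3: z=[-0.0349, -0.9994, 0.0000] o=[0.5003, 0.4450, 0.1500] → [0.4637, -0.0162, 0.7145, -0.0349, -0.9994, 0.0000]
J4: z=[-0.5443, 0.0190, -0.8387] o=[0.9829, 0.0880, -0.1713] → [0.0456, -0.2637, -0.0356, -0.5443, 0.0190, -0.8387]
q̇ = J⁺·V = [-0.2460, -0.7080, 0.0990, -0.6890]

-0.2460 -0.7080 0.0990 -0.6890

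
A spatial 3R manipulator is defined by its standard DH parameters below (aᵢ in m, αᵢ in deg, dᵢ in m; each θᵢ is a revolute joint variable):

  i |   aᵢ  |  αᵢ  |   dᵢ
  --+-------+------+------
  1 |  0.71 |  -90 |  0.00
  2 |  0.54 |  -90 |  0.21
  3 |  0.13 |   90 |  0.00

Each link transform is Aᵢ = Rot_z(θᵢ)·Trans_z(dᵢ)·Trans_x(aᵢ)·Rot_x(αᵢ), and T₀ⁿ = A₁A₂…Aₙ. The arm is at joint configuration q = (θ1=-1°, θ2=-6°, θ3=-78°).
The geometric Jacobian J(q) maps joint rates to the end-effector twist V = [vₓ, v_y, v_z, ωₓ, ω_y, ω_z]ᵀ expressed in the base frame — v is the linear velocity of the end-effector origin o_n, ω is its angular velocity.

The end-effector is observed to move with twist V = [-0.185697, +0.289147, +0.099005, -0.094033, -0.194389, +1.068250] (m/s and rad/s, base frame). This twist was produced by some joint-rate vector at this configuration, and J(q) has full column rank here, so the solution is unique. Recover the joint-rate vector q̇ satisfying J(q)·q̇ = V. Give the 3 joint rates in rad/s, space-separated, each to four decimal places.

0.2060 -0.1960 -0.8670

o_n = [1.2796, 0.3149, 0.0593]
J₁: ẑ×o_n = [-0.3149, 1.2796, 0.0000], ω = ẑ
J2: z=[0.0175, 0.9998, 0.0000] o=[0.7099, -0.0124, 0.0000] → [0.0593, -0.0010, -0.5639, 0.0175, 0.9998, 0.0000]
J3: z=[0.1045, -0.0018, -0.9945] o=[1.2505, 0.1882, 0.0564] → [0.1260, -0.0292, 0.0133, 0.1045, -0.0018, -0.9945]
q̇ = J⁺·V = [0.2060, -0.1960, -0.8670]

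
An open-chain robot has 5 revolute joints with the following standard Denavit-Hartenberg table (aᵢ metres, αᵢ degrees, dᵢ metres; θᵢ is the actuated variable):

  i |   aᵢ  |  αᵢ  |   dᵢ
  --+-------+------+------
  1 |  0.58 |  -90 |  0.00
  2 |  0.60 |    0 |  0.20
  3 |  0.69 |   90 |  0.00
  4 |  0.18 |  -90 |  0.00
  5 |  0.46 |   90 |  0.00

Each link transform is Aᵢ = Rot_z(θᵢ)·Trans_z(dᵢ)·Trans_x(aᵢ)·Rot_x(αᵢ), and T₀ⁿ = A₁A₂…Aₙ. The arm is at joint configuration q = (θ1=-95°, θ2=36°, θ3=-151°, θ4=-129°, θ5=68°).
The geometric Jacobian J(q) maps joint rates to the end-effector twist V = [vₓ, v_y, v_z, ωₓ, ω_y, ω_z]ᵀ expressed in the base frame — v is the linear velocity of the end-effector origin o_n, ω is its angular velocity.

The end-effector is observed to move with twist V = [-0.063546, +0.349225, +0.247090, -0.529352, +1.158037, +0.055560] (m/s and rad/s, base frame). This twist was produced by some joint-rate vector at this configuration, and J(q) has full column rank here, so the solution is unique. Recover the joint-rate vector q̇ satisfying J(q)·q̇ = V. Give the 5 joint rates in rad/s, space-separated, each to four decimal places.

-0.1260 0.5400 -0.6560 0.9270 0.8140

o_n = [-0.1828, -1.2428, 0.2520]
J₁: ẑ×o_n = [1.2428, -0.1828, 0.0000], ω = ẑ
J2: z=[0.9962, -0.0872, 0.0000] o=[-0.0506, -0.5778, 0.0000] → [-0.0220, -0.2510, -0.6741, 0.9962, -0.0872, 0.0000]
J3: z=[0.9962, -0.0872, 0.0000] o=[0.1064, -1.0788, -0.3527] → [-0.0527, -0.6024, -0.1886, 0.9962, -0.0872, 0.0000]
J4: z=[0.0790, 0.9029, -0.4226] o=[0.1318, -0.7883, 0.2727] → [-0.2108, 0.1346, 0.2482, 0.0790, 0.9029, -0.4226]
J5: z=[-0.5983, 0.3820, 0.7043] o=[-0.0117, -0.8238, 0.1700] → [0.3265, -0.0715, 0.3161, -0.5983, 0.3820, 0.7043]
q̇ = J⁺·V = [-0.1260, 0.5400, -0.6560, 0.9270, 0.8140]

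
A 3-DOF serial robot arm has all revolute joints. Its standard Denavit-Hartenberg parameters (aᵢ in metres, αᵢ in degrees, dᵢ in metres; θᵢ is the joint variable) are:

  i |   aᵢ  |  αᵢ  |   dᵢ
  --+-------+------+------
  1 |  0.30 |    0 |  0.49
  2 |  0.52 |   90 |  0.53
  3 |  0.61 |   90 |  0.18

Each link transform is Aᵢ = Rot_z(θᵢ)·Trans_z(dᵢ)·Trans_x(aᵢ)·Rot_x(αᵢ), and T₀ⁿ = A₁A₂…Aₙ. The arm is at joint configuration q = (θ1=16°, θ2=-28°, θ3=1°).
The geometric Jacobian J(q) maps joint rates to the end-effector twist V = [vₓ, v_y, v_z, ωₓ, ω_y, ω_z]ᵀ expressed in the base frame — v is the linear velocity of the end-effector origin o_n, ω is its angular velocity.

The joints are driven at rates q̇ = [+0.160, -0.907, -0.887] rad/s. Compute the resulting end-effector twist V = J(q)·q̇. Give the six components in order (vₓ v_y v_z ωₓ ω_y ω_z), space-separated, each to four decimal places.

-0.3110 -0.7535 -0.5410 0.1844 0.8676 -0.7470

o_n = [1.3562, -0.3283, 1.0306]
J₁: ẑ×o_n = [0.3283, 1.3562, -0.0000], ω = ẑ
J2: z=[0.0000, 0.0000, 1.0000] o=[0.2884, 0.0827, 0.4900] → [0.4110, 1.0678, -0.0000, 0.0000, 0.0000, 1.0000]
J3: z=[-0.2079, -0.9781, 0.0000] o=[0.7970, -0.0254, 1.0200] → [-0.0104, 0.0022, 0.6099, -0.2079, -0.9781, 0.0000]
V = J·q̇ = [-0.3110, -0.7535, -0.5410, 0.1844, 0.8676, -0.7470]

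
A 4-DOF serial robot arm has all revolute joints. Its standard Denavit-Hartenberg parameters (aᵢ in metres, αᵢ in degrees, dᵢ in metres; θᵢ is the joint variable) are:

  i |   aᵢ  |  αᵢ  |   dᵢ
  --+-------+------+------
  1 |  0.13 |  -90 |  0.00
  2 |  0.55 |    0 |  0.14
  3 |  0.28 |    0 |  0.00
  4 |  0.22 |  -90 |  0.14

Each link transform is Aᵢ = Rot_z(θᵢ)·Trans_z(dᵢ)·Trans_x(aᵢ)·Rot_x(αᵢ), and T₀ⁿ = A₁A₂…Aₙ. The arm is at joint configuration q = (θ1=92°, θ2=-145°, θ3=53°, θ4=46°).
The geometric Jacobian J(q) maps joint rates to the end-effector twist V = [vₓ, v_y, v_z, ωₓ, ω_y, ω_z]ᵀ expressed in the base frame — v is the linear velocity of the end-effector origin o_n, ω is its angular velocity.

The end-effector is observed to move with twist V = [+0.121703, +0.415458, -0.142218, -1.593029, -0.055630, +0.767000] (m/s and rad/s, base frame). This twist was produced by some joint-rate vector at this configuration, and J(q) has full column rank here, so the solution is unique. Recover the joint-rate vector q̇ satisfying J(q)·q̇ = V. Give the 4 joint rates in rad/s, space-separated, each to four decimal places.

o_n = [-0.2736, -0.1871, 0.7536]
J₁: ẑ×o_n = [0.1871, -0.2736, 0.0000], ω = ẑ
J2: z=[-0.9994, -0.0349, 0.0000] o=[-0.0045, 0.1299, 0.0000] → [-0.0263, 0.7531, 0.3075, -0.9994, -0.0349, 0.0000]
J3: z=[-0.9994, -0.0349, 0.0000] o=[-0.1287, -0.3252, 0.3155] → [-0.0153, 0.4378, -0.1431, -0.9994, -0.0349, 0.0000]
J4: z=[-0.9994, -0.0349, 0.0000] o=[-0.1284, -0.3350, 0.5953] → [-0.0055, 0.1582, -0.1528, -0.9994, -0.0349, 0.0000]
q̇ = J⁺·V = [0.7670, 0.2010, 0.9070, 0.4860]

0.7670 0.2010 0.9070 0.4860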